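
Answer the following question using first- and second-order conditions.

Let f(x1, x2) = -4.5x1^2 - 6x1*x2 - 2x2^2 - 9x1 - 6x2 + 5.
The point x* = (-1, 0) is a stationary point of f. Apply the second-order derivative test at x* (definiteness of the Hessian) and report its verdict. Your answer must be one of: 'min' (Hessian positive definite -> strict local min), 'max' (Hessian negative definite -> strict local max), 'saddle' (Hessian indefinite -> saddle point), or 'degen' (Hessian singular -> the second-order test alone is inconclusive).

Compute the Hessian H = grad^2 f:
  H = [[-9, -6], [-6, -4]]
Verify stationarity: grad f(x*) = H x* + g = (0, 0).
Eigenvalues of H: -13, 0.
H has a zero eigenvalue (singular; negative semidefinite but not definite), so H is neither positive definite, negative definite, nor indefinite. The second-order test alone is inconclusive -> degen.
(Indeed, f is constant along the null direction of H through x*, so x* is not a strict local extremum.)

degen


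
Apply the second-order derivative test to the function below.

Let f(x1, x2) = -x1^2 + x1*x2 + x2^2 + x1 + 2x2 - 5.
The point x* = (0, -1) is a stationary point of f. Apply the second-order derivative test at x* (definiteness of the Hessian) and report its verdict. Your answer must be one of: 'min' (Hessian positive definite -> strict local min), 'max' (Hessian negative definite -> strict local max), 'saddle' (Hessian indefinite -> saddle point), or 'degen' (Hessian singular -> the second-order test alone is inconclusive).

Compute the Hessian H = grad^2 f:
  H = [[-2, 1], [1, 2]]
Verify stationarity: grad f(x*) = H x* + g = (0, 0).
Eigenvalues of H: -2.2361, 2.2361.
Eigenvalues have mixed signs, so H is indefinite -> x* is a saddle point.

saddle


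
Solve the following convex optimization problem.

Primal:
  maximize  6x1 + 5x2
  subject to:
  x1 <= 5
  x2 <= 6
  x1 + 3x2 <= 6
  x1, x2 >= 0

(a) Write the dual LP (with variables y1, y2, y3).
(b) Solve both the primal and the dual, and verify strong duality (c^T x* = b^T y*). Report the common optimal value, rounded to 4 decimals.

The standard primal-dual pair for 'max c^T x s.t. A x <= b, x >= 0' is:
  Dual:  min b^T y  s.t.  A^T y >= c,  y >= 0.

So the dual LP is:
  minimize  5y1 + 6y2 + 6y3
  subject to:
    y1 + y3 >= 6
    y2 + 3y3 >= 5
    y1, y2, y3 >= 0

Solving the primal: x* = (5, 0.3333).
  primal value c^T x* = 31.6667.
Solving the dual: y* = (4.3333, 0, 1.6667).
  dual value b^T y* = 31.6667.
Strong duality: c^T x* = b^T y*. Confirmed.

31.6667


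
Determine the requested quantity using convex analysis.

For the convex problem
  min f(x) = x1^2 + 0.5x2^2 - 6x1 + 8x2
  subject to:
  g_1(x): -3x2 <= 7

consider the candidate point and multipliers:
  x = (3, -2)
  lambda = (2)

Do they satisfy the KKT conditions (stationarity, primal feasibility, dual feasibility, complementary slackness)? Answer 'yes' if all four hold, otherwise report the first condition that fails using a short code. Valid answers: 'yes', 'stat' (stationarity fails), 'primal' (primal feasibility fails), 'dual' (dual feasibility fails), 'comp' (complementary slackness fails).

Gradient of f: grad f(x) = Q x + c = (0, 6)
Constraint values g_i(x) = a_i^T x - b_i:
  g_1((3, -2)) = -1
Stationarity residual: grad f(x) + sum_i lambda_i a_i = (0, 0)
  -> stationarity OK
Primal feasibility (all g_i <= 0): OK
Dual feasibility (all lambda_i >= 0): OK
Complementary slackness (lambda_i * g_i(x) = 0 for all i): FAILS

Verdict: the first failing condition is complementary_slackness -> comp.

comp


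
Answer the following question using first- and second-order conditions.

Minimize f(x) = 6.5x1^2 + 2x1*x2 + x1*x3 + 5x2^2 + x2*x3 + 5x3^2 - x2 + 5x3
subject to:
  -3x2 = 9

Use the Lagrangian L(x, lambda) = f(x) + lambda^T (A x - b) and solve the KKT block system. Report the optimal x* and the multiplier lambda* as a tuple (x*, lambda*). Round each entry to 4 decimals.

Form the Lagrangian:
  L(x, lambda) = (1/2) x^T Q x + c^T x + lambda^T (A x - b)
Stationarity (grad_x L = 0): Q x + c + A^T lambda = 0.
Primal feasibility: A x = b.

This gives the KKT block system:
  [ Q   A^T ] [ x     ]   [-c ]
  [ A    0  ] [ lambda ] = [ b ]

Solving the linear system:
  x*      = (0.4806, -3, -0.2481)
  lambda* = (-10.0956)
  f(x*)   = 46.3101

x* = (0.4806, -3, -0.2481), lambda* = (-10.0956)


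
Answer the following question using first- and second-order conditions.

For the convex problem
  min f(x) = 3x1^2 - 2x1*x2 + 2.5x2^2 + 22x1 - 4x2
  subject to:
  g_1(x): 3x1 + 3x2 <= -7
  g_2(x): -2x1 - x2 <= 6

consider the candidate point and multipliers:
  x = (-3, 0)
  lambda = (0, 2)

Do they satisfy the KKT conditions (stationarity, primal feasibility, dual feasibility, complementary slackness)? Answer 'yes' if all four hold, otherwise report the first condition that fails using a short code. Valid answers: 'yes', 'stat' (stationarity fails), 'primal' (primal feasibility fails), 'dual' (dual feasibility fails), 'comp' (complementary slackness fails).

Gradient of f: grad f(x) = Q x + c = (4, 2)
Constraint values g_i(x) = a_i^T x - b_i:
  g_1((-3, 0)) = -2
  g_2((-3, 0)) = 0
Stationarity residual: grad f(x) + sum_i lambda_i a_i = (0, 0)
  -> stationarity OK
Primal feasibility (all g_i <= 0): OK
Dual feasibility (all lambda_i >= 0): OK
Complementary slackness (lambda_i * g_i(x) = 0 for all i): OK

Verdict: yes, KKT holds.

yes


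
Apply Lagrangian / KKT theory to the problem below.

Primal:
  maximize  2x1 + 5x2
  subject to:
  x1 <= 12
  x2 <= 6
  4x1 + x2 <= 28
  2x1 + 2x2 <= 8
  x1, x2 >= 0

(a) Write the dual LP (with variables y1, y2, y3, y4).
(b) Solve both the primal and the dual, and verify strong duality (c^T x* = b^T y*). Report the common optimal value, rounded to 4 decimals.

The standard primal-dual pair for 'max c^T x s.t. A x <= b, x >= 0' is:
  Dual:  min b^T y  s.t.  A^T y >= c,  y >= 0.

So the dual LP is:
  minimize  12y1 + 6y2 + 28y3 + 8y4
  subject to:
    y1 + 4y3 + 2y4 >= 2
    y2 + y3 + 2y4 >= 5
    y1, y2, y3, y4 >= 0

Solving the primal: x* = (0, 4).
  primal value c^T x* = 20.
Solving the dual: y* = (0, 0, 0, 2.5).
  dual value b^T y* = 20.
Strong duality: c^T x* = b^T y*. Confirmed.

20


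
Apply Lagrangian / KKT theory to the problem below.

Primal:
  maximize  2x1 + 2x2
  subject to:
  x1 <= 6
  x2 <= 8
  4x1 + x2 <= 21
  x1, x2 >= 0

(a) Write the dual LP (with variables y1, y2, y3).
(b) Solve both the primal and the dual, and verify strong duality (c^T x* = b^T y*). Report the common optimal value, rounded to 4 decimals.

The standard primal-dual pair for 'max c^T x s.t. A x <= b, x >= 0' is:
  Dual:  min b^T y  s.t.  A^T y >= c,  y >= 0.

So the dual LP is:
  minimize  6y1 + 8y2 + 21y3
  subject to:
    y1 + 4y3 >= 2
    y2 + y3 >= 2
    y1, y2, y3 >= 0

Solving the primal: x* = (3.25, 8).
  primal value c^T x* = 22.5.
Solving the dual: y* = (0, 1.5, 0.5).
  dual value b^T y* = 22.5.
Strong duality: c^T x* = b^T y*. Confirmed.

22.5


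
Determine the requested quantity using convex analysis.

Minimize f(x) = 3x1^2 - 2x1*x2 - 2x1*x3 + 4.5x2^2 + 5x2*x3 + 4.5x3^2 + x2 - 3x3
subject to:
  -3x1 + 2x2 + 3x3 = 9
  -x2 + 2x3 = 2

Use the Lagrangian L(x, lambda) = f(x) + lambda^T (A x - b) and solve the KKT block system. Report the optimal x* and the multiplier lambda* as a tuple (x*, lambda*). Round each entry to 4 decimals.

Form the Lagrangian:
  L(x, lambda) = (1/2) x^T Q x + c^T x + lambda^T (A x - b)
Stationarity (grad_x L = 0): Q x + c + A^T lambda = 0.
Primal feasibility: A x = b.

This gives the KKT block system:
  [ Q   A^T ] [ x     ]   [-c ]
  [ A    0  ] [ lambda ] = [ b ]

Solving the linear system:
  x*      = (-1.9107, 0.0766, 1.0383)
  lambda* = (-4.5646, 1.5726)
  f(x*)   = 17.449

x* = (-1.9107, 0.0766, 1.0383), lambda* = (-4.5646, 1.5726)


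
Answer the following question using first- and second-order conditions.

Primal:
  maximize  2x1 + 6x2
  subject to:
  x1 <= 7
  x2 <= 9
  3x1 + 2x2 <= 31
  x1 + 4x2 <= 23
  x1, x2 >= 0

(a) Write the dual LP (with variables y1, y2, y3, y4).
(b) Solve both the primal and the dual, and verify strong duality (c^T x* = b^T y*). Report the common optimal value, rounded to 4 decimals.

The standard primal-dual pair for 'max c^T x s.t. A x <= b, x >= 0' is:
  Dual:  min b^T y  s.t.  A^T y >= c,  y >= 0.

So the dual LP is:
  minimize  7y1 + 9y2 + 31y3 + 23y4
  subject to:
    y1 + 3y3 + y4 >= 2
    y2 + 2y3 + 4y4 >= 6
    y1, y2, y3, y4 >= 0

Solving the primal: x* = (7, 4).
  primal value c^T x* = 38.
Solving the dual: y* = (0.5, 0, 0, 1.5).
  dual value b^T y* = 38.
Strong duality: c^T x* = b^T y*. Confirmed.

38


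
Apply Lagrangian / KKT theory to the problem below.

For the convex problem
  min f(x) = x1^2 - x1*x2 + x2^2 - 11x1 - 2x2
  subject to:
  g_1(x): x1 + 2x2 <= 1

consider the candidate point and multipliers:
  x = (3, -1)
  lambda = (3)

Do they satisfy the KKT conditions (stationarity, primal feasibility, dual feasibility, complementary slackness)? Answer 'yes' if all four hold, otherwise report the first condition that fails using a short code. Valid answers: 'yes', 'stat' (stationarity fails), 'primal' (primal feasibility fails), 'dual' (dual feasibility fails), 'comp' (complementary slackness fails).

Gradient of f: grad f(x) = Q x + c = (-4, -7)
Constraint values g_i(x) = a_i^T x - b_i:
  g_1((3, -1)) = 0
Stationarity residual: grad f(x) + sum_i lambda_i a_i = (-1, -1)
  -> stationarity FAILS
Primal feasibility (all g_i <= 0): OK
Dual feasibility (all lambda_i >= 0): OK
Complementary slackness (lambda_i * g_i(x) = 0 for all i): OK

Verdict: the first failing condition is stationarity -> stat.

stat


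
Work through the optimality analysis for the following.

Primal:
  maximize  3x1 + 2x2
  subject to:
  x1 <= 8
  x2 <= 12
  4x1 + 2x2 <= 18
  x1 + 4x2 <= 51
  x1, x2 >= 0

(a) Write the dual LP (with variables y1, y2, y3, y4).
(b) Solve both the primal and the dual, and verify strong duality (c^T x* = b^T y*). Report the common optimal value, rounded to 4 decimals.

The standard primal-dual pair for 'max c^T x s.t. A x <= b, x >= 0' is:
  Dual:  min b^T y  s.t.  A^T y >= c,  y >= 0.

So the dual LP is:
  minimize  8y1 + 12y2 + 18y3 + 51y4
  subject to:
    y1 + 4y3 + y4 >= 3
    y2 + 2y3 + 4y4 >= 2
    y1, y2, y3, y4 >= 0

Solving the primal: x* = (0, 9).
  primal value c^T x* = 18.
Solving the dual: y* = (0, 0, 1, 0).
  dual value b^T y* = 18.
Strong duality: c^T x* = b^T y*. Confirmed.

18


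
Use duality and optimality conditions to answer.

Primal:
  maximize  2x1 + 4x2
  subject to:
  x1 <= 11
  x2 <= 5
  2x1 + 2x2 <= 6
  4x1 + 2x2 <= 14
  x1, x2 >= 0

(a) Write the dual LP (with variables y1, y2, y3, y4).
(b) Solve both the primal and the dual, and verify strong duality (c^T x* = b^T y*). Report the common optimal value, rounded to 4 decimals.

The standard primal-dual pair for 'max c^T x s.t. A x <= b, x >= 0' is:
  Dual:  min b^T y  s.t.  A^T y >= c,  y >= 0.

So the dual LP is:
  minimize  11y1 + 5y2 + 6y3 + 14y4
  subject to:
    y1 + 2y3 + 4y4 >= 2
    y2 + 2y3 + 2y4 >= 4
    y1, y2, y3, y4 >= 0

Solving the primal: x* = (0, 3).
  primal value c^T x* = 12.
Solving the dual: y* = (0, 0, 2, 0).
  dual value b^T y* = 12.
Strong duality: c^T x* = b^T y*. Confirmed.

12


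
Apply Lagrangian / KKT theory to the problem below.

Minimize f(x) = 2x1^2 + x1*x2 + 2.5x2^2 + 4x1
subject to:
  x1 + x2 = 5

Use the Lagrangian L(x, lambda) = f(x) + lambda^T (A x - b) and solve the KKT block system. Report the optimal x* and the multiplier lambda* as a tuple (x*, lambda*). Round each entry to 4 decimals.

Form the Lagrangian:
  L(x, lambda) = (1/2) x^T Q x + c^T x + lambda^T (A x - b)
Stationarity (grad_x L = 0): Q x + c + A^T lambda = 0.
Primal feasibility: A x = b.

This gives the KKT block system:
  [ Q   A^T ] [ x     ]   [-c ]
  [ A    0  ] [ lambda ] = [ b ]

Solving the linear system:
  x*      = (2.2857, 2.7143)
  lambda* = (-15.8571)
  f(x*)   = 44.2143

x* = (2.2857, 2.7143), lambda* = (-15.8571)


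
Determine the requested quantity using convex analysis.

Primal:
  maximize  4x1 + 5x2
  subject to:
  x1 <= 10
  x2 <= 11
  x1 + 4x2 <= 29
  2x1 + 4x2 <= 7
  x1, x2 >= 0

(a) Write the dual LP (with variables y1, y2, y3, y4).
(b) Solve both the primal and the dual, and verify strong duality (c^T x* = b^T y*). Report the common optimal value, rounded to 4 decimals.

The standard primal-dual pair for 'max c^T x s.t. A x <= b, x >= 0' is:
  Dual:  min b^T y  s.t.  A^T y >= c,  y >= 0.

So the dual LP is:
  minimize  10y1 + 11y2 + 29y3 + 7y4
  subject to:
    y1 + y3 + 2y4 >= 4
    y2 + 4y3 + 4y4 >= 5
    y1, y2, y3, y4 >= 0

Solving the primal: x* = (3.5, 0).
  primal value c^T x* = 14.
Solving the dual: y* = (0, 0, 0, 2).
  dual value b^T y* = 14.
Strong duality: c^T x* = b^T y*. Confirmed.

14


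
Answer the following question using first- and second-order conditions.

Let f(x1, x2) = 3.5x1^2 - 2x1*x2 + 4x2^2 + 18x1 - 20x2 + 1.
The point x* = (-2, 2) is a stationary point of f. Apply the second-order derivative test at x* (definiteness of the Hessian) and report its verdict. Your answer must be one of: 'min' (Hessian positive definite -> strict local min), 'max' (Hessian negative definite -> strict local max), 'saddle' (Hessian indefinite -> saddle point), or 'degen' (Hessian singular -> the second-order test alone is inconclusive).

Compute the Hessian H = grad^2 f:
  H = [[7, -2], [-2, 8]]
Verify stationarity: grad f(x*) = H x* + g = (0, 0).
Eigenvalues of H: 5.4384, 9.5616.
Both eigenvalues > 0, so H is positive definite -> x* is a strict local min.

min


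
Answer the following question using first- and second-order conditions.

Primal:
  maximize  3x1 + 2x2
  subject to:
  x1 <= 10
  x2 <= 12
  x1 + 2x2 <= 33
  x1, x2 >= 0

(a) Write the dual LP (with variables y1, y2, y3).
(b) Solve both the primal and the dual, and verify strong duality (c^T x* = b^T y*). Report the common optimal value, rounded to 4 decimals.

The standard primal-dual pair for 'max c^T x s.t. A x <= b, x >= 0' is:
  Dual:  min b^T y  s.t.  A^T y >= c,  y >= 0.

So the dual LP is:
  minimize  10y1 + 12y2 + 33y3
  subject to:
    y1 + y3 >= 3
    y2 + 2y3 >= 2
    y1, y2, y3 >= 0

Solving the primal: x* = (10, 11.5).
  primal value c^T x* = 53.
Solving the dual: y* = (2, 0, 1).
  dual value b^T y* = 53.
Strong duality: c^T x* = b^T y*. Confirmed.

53


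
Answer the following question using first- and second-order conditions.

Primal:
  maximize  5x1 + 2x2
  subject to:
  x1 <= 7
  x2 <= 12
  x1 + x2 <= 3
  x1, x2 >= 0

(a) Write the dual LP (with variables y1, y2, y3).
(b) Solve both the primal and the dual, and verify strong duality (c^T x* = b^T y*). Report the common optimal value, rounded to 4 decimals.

The standard primal-dual pair for 'max c^T x s.t. A x <= b, x >= 0' is:
  Dual:  min b^T y  s.t.  A^T y >= c,  y >= 0.

So the dual LP is:
  minimize  7y1 + 12y2 + 3y3
  subject to:
    y1 + y3 >= 5
    y2 + y3 >= 2
    y1, y2, y3 >= 0

Solving the primal: x* = (3, 0).
  primal value c^T x* = 15.
Solving the dual: y* = (0, 0, 5).
  dual value b^T y* = 15.
Strong duality: c^T x* = b^T y*. Confirmed.

15


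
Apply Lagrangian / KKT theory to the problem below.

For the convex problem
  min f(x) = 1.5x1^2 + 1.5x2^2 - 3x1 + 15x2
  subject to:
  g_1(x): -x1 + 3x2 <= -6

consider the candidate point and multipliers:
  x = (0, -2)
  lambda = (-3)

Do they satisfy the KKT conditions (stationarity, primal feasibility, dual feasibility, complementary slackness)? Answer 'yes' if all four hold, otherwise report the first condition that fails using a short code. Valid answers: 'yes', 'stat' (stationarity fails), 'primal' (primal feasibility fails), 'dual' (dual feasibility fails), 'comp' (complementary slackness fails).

Gradient of f: grad f(x) = Q x + c = (-3, 9)
Constraint values g_i(x) = a_i^T x - b_i:
  g_1((0, -2)) = 0
Stationarity residual: grad f(x) + sum_i lambda_i a_i = (0, 0)
  -> stationarity OK
Primal feasibility (all g_i <= 0): OK
Dual feasibility (all lambda_i >= 0): FAILS
Complementary slackness (lambda_i * g_i(x) = 0 for all i): OK

Verdict: the first failing condition is dual_feasibility -> dual.

dual


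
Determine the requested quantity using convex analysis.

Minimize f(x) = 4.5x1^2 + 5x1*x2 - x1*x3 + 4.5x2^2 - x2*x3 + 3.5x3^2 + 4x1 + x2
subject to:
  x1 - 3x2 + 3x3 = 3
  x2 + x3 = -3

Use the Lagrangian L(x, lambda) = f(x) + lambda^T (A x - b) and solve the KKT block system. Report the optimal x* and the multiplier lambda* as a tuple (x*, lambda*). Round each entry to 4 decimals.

Form the Lagrangian:
  L(x, lambda) = (1/2) x^T Q x + c^T x + lambda^T (A x - b)
Stationarity (grad_x L = 0): Q x + c + A^T lambda = 0.
Primal feasibility: A x = b.

This gives the KKT block system:
  [ Q   A^T ] [ x     ]   [-c ]
  [ A    0  ] [ lambda ] = [ b ]

Solving the linear system:
  x*      = (0.5942, -1.901, -1.099)
  lambda* = (-0.942, 9.2126)
  f(x*)   = 15.4698

x* = (0.5942, -1.901, -1.099), lambda* = (-0.942, 9.2126)


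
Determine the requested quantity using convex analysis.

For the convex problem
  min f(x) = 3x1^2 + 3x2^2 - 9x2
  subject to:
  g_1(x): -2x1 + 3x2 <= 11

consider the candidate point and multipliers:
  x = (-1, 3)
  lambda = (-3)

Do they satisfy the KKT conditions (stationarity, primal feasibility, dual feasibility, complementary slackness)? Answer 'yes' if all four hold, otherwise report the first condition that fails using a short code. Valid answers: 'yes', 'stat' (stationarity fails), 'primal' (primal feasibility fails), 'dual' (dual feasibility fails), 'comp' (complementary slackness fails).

Gradient of f: grad f(x) = Q x + c = (-6, 9)
Constraint values g_i(x) = a_i^T x - b_i:
  g_1((-1, 3)) = 0
Stationarity residual: grad f(x) + sum_i lambda_i a_i = (0, 0)
  -> stationarity OK
Primal feasibility (all g_i <= 0): OK
Dual feasibility (all lambda_i >= 0): FAILS
Complementary slackness (lambda_i * g_i(x) = 0 for all i): OK

Verdict: the first failing condition is dual_feasibility -> dual.

dual


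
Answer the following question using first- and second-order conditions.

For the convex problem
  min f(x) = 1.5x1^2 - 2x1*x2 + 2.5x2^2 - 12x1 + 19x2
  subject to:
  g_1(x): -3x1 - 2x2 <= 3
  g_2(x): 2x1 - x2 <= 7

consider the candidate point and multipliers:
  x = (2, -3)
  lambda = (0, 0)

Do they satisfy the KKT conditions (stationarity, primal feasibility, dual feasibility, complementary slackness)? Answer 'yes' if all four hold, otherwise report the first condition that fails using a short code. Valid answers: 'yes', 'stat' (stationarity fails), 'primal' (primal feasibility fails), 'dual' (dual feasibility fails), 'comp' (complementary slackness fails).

Gradient of f: grad f(x) = Q x + c = (0, 0)
Constraint values g_i(x) = a_i^T x - b_i:
  g_1((2, -3)) = -3
  g_2((2, -3)) = 0
Stationarity residual: grad f(x) + sum_i lambda_i a_i = (0, 0)
  -> stationarity OK
Primal feasibility (all g_i <= 0): OK
Dual feasibility (all lambda_i >= 0): OK
Complementary slackness (lambda_i * g_i(x) = 0 for all i): OK

Verdict: yes, KKT holds.

yes


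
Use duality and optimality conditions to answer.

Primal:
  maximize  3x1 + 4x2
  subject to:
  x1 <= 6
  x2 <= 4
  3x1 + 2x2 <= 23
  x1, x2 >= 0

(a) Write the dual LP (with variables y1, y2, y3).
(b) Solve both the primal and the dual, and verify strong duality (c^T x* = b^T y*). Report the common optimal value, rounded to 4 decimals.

The standard primal-dual pair for 'max c^T x s.t. A x <= b, x >= 0' is:
  Dual:  min b^T y  s.t.  A^T y >= c,  y >= 0.

So the dual LP is:
  minimize  6y1 + 4y2 + 23y3
  subject to:
    y1 + 3y3 >= 3
    y2 + 2y3 >= 4
    y1, y2, y3 >= 0

Solving the primal: x* = (5, 4).
  primal value c^T x* = 31.
Solving the dual: y* = (0, 2, 1).
  dual value b^T y* = 31.
Strong duality: c^T x* = b^T y*. Confirmed.

31


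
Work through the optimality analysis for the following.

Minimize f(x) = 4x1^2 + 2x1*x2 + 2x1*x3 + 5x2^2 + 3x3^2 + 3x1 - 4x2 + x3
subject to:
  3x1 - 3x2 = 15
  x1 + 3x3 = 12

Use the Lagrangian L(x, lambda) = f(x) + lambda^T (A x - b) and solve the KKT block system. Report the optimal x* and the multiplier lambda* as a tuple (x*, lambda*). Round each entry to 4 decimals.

Form the Lagrangian:
  L(x, lambda) = (1/2) x^T Q x + c^T x + lambda^T (A x - b)
Stationarity (grad_x L = 0): Q x + c + A^T lambda = 0.
Primal feasibility: A x = b.

This gives the KKT block system:
  [ Q   A^T ] [ x     ]   [-c ]
  [ A    0  ] [ lambda ] = [ b ]

Solving the linear system:
  x*      = (2.875, -2.125, 3.0417)
  lambda* = (-6.5, -8.3333)
  f(x*)   = 108.8333

x* = (2.875, -2.125, 3.0417), lambda* = (-6.5, -8.3333)


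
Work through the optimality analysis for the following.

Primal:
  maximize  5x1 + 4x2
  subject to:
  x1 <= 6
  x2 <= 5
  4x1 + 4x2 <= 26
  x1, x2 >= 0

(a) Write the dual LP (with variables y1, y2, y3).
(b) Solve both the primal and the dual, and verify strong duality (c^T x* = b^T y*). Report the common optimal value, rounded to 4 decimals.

The standard primal-dual pair for 'max c^T x s.t. A x <= b, x >= 0' is:
  Dual:  min b^T y  s.t.  A^T y >= c,  y >= 0.

So the dual LP is:
  minimize  6y1 + 5y2 + 26y3
  subject to:
    y1 + 4y3 >= 5
    y2 + 4y3 >= 4
    y1, y2, y3 >= 0

Solving the primal: x* = (6, 0.5).
  primal value c^T x* = 32.
Solving the dual: y* = (1, 0, 1).
  dual value b^T y* = 32.
Strong duality: c^T x* = b^T y*. Confirmed.

32


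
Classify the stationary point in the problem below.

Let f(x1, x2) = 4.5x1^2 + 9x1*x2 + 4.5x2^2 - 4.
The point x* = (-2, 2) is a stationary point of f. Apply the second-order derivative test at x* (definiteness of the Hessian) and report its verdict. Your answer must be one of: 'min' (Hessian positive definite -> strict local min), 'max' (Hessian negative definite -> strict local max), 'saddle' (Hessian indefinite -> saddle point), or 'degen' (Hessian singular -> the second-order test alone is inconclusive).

Compute the Hessian H = grad^2 f:
  H = [[9, 9], [9, 9]]
Verify stationarity: grad f(x*) = H x* + g = (0, 0).
Eigenvalues of H: 0, 18.
H has a zero eigenvalue (singular; positive semidefinite but not definite), so H is neither positive definite, negative definite, nor indefinite. The second-order test alone is inconclusive -> degen.
(Indeed, f is constant along the null direction of H through x*, so x* is not a strict local extremum.)

degen


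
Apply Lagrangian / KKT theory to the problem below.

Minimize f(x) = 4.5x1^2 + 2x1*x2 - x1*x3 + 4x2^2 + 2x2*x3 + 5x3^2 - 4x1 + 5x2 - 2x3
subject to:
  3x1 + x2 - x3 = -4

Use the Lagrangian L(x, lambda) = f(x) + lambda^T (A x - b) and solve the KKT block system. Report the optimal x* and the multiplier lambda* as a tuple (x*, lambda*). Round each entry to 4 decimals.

Form the Lagrangian:
  L(x, lambda) = (1/2) x^T Q x + c^T x + lambda^T (A x - b)
Stationarity (grad_x L = 0): Q x + c + A^T lambda = 0.
Primal feasibility: A x = b.

This gives the KKT block system:
  [ Q   A^T ] [ x     ]   [-c ]
  [ A    0  ] [ lambda ] = [ b ]

Solving the linear system:
  x*      = (-0.6573, -1.2127, 0.8154)
  lambda* = (4.3855)
  f(x*)   = 6.2386

x* = (-0.6573, -1.2127, 0.8154), lambda* = (4.3855)


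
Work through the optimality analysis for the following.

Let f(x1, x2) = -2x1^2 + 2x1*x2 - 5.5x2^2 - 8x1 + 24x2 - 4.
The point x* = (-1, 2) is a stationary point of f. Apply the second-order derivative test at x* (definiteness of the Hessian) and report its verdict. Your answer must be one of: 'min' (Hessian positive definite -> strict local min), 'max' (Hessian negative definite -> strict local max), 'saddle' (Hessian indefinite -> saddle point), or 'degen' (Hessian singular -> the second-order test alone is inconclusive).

Compute the Hessian H = grad^2 f:
  H = [[-4, 2], [2, -11]]
Verify stationarity: grad f(x*) = H x* + g = (0, 0).
Eigenvalues of H: -11.5311, -3.4689.
Both eigenvalues < 0, so H is negative definite -> x* is a strict local max.

max


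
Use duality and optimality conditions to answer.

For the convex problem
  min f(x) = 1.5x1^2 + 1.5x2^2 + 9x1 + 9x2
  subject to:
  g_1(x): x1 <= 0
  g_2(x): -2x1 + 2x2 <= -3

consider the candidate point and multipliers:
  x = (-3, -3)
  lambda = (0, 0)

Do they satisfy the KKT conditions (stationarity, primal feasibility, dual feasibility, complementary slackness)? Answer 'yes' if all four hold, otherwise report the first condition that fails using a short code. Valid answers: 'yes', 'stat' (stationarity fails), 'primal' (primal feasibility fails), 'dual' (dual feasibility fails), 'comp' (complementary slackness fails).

Gradient of f: grad f(x) = Q x + c = (0, 0)
Constraint values g_i(x) = a_i^T x - b_i:
  g_1((-3, -3)) = -3
  g_2((-3, -3)) = 3
Stationarity residual: grad f(x) + sum_i lambda_i a_i = (0, 0)
  -> stationarity OK
Primal feasibility (all g_i <= 0): FAILS
Dual feasibility (all lambda_i >= 0): OK
Complementary slackness (lambda_i * g_i(x) = 0 for all i): OK

Verdict: the first failing condition is primal_feasibility -> primal.

primal


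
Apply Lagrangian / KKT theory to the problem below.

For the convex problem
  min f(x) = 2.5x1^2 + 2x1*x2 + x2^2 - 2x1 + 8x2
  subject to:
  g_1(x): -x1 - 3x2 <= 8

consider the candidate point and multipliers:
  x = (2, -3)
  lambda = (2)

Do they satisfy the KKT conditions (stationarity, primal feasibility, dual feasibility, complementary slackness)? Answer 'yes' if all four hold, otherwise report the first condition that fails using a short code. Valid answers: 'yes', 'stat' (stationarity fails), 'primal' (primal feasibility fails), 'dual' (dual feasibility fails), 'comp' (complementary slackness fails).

Gradient of f: grad f(x) = Q x + c = (2, 6)
Constraint values g_i(x) = a_i^T x - b_i:
  g_1((2, -3)) = -1
Stationarity residual: grad f(x) + sum_i lambda_i a_i = (0, 0)
  -> stationarity OK
Primal feasibility (all g_i <= 0): OK
Dual feasibility (all lambda_i >= 0): OK
Complementary slackness (lambda_i * g_i(x) = 0 for all i): FAILS

Verdict: the first failing condition is complementary_slackness -> comp.

comp


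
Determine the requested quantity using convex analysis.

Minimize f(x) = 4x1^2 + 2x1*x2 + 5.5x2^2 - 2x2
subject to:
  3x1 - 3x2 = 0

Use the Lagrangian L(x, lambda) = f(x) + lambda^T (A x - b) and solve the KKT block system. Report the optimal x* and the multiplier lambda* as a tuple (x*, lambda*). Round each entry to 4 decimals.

Form the Lagrangian:
  L(x, lambda) = (1/2) x^T Q x + c^T x + lambda^T (A x - b)
Stationarity (grad_x L = 0): Q x + c + A^T lambda = 0.
Primal feasibility: A x = b.

This gives the KKT block system:
  [ Q   A^T ] [ x     ]   [-c ]
  [ A    0  ] [ lambda ] = [ b ]

Solving the linear system:
  x*      = (0.087, 0.087)
  lambda* = (-0.2899)
  f(x*)   = -0.087

x* = (0.087, 0.087), lambda* = (-0.2899)


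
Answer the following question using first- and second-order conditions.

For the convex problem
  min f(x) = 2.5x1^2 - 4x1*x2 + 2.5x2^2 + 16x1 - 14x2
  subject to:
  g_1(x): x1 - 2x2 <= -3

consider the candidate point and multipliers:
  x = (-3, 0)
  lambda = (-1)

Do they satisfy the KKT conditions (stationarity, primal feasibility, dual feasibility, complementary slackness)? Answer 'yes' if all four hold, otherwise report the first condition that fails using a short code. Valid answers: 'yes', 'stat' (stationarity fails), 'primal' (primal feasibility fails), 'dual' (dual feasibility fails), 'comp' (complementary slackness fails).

Gradient of f: grad f(x) = Q x + c = (1, -2)
Constraint values g_i(x) = a_i^T x - b_i:
  g_1((-3, 0)) = 0
Stationarity residual: grad f(x) + sum_i lambda_i a_i = (0, 0)
  -> stationarity OK
Primal feasibility (all g_i <= 0): OK
Dual feasibility (all lambda_i >= 0): FAILS
Complementary slackness (lambda_i * g_i(x) = 0 for all i): OK

Verdict: the first failing condition is dual_feasibility -> dual.

dual


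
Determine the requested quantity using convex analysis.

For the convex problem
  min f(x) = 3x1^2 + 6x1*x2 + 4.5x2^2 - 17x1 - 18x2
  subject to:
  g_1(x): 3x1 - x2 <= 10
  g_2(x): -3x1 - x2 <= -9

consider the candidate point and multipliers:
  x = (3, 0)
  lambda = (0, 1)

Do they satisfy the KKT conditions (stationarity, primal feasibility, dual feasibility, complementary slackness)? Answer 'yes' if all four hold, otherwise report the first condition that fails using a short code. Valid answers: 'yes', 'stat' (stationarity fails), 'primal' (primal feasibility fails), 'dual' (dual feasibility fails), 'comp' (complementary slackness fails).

Gradient of f: grad f(x) = Q x + c = (1, 0)
Constraint values g_i(x) = a_i^T x - b_i:
  g_1((3, 0)) = -1
  g_2((3, 0)) = 0
Stationarity residual: grad f(x) + sum_i lambda_i a_i = (-2, -1)
  -> stationarity FAILS
Primal feasibility (all g_i <= 0): OK
Dual feasibility (all lambda_i >= 0): OK
Complementary slackness (lambda_i * g_i(x) = 0 for all i): OK

Verdict: the first failing condition is stationarity -> stat.

stat


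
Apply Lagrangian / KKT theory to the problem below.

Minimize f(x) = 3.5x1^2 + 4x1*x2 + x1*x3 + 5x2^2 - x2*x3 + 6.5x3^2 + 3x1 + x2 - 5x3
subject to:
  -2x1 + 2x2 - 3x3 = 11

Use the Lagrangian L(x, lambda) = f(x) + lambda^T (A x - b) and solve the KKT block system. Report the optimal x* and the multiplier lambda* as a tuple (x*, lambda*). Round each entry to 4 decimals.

Form the Lagrangian:
  L(x, lambda) = (1/2) x^T Q x + c^T x + lambda^T (A x - b)
Stationarity (grad_x L = 0): Q x + c + A^T lambda = 0.
Primal feasibility: A x = b.

This gives the KKT block system:
  [ Q   A^T ] [ x     ]   [-c ]
  [ A    0  ] [ lambda ] = [ b ]

Solving the linear system:
  x*      = (-2.9314, 2.0175, -0.3674)
  lambda* = (-4.9085)
  f(x*)   = 24.5269

x* = (-2.9314, 2.0175, -0.3674), lambda* = (-4.9085)


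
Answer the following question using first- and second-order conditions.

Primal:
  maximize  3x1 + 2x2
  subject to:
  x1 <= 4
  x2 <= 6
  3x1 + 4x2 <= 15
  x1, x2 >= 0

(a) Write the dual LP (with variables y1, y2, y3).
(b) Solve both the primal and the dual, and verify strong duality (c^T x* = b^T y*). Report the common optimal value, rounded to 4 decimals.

The standard primal-dual pair for 'max c^T x s.t. A x <= b, x >= 0' is:
  Dual:  min b^T y  s.t.  A^T y >= c,  y >= 0.

So the dual LP is:
  minimize  4y1 + 6y2 + 15y3
  subject to:
    y1 + 3y3 >= 3
    y2 + 4y3 >= 2
    y1, y2, y3 >= 0

Solving the primal: x* = (4, 0.75).
  primal value c^T x* = 13.5.
Solving the dual: y* = (1.5, 0, 0.5).
  dual value b^T y* = 13.5.
Strong duality: c^T x* = b^T y*. Confirmed.

13.5


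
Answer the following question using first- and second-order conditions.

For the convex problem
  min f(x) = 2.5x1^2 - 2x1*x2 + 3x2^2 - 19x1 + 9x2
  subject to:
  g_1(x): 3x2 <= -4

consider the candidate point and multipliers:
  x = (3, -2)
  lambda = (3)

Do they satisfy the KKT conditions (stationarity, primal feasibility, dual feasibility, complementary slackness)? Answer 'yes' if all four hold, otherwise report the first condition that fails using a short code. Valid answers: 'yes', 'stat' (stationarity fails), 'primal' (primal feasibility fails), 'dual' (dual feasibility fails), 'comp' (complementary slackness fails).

Gradient of f: grad f(x) = Q x + c = (0, -9)
Constraint values g_i(x) = a_i^T x - b_i:
  g_1((3, -2)) = -2
Stationarity residual: grad f(x) + sum_i lambda_i a_i = (0, 0)
  -> stationarity OK
Primal feasibility (all g_i <= 0): OK
Dual feasibility (all lambda_i >= 0): OK
Complementary slackness (lambda_i * g_i(x) = 0 for all i): FAILS

Verdict: the first failing condition is complementary_slackness -> comp.

comp


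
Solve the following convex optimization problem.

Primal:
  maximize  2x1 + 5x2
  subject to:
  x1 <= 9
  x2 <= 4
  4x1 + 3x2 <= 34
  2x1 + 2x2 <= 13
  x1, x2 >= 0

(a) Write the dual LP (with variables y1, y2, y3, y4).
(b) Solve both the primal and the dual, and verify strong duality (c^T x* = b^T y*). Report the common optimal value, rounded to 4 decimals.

The standard primal-dual pair for 'max c^T x s.t. A x <= b, x >= 0' is:
  Dual:  min b^T y  s.t.  A^T y >= c,  y >= 0.

So the dual LP is:
  minimize  9y1 + 4y2 + 34y3 + 13y4
  subject to:
    y1 + 4y3 + 2y4 >= 2
    y2 + 3y3 + 2y4 >= 5
    y1, y2, y3, y4 >= 0

Solving the primal: x* = (2.5, 4).
  primal value c^T x* = 25.
Solving the dual: y* = (0, 3, 0, 1).
  dual value b^T y* = 25.
Strong duality: c^T x* = b^T y*. Confirmed.

25


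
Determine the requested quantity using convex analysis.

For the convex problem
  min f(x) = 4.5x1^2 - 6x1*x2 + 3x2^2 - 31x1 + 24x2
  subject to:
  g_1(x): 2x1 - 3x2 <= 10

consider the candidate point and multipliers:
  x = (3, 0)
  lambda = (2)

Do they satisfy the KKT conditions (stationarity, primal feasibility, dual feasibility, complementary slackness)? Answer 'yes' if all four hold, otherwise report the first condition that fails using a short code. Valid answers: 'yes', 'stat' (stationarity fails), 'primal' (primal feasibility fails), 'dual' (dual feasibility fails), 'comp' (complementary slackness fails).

Gradient of f: grad f(x) = Q x + c = (-4, 6)
Constraint values g_i(x) = a_i^T x - b_i:
  g_1((3, 0)) = -4
Stationarity residual: grad f(x) + sum_i lambda_i a_i = (0, 0)
  -> stationarity OK
Primal feasibility (all g_i <= 0): OK
Dual feasibility (all lambda_i >= 0): OK
Complementary slackness (lambda_i * g_i(x) = 0 for all i): FAILS

Verdict: the first failing condition is complementary_slackness -> comp.

comp


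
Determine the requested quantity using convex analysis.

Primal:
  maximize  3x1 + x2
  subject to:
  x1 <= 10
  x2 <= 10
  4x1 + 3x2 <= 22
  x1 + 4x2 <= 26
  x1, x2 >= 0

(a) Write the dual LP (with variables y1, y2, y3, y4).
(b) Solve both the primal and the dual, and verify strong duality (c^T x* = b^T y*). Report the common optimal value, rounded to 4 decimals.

The standard primal-dual pair for 'max c^T x s.t. A x <= b, x >= 0' is:
  Dual:  min b^T y  s.t.  A^T y >= c,  y >= 0.

So the dual LP is:
  minimize  10y1 + 10y2 + 22y3 + 26y4
  subject to:
    y1 + 4y3 + y4 >= 3
    y2 + 3y3 + 4y4 >= 1
    y1, y2, y3, y4 >= 0

Solving the primal: x* = (5.5, 0).
  primal value c^T x* = 16.5.
Solving the dual: y* = (0, 0, 0.75, 0).
  dual value b^T y* = 16.5.
Strong duality: c^T x* = b^T y*. Confirmed.

16.5


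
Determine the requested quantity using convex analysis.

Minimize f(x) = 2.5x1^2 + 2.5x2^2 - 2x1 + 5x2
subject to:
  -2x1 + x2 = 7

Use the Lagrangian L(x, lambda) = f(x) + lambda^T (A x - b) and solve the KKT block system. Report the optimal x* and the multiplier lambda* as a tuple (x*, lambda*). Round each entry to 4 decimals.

Form the Lagrangian:
  L(x, lambda) = (1/2) x^T Q x + c^T x + lambda^T (A x - b)
Stationarity (grad_x L = 0): Q x + c + A^T lambda = 0.
Primal feasibility: A x = b.

This gives the KKT block system:
  [ Q   A^T ] [ x     ]   [-c ]
  [ A    0  ] [ lambda ] = [ b ]

Solving the linear system:
  x*      = (-3.12, 0.76)
  lambda* = (-8.8)
  f(x*)   = 35.82

x* = (-3.12, 0.76), lambda* = (-8.8)


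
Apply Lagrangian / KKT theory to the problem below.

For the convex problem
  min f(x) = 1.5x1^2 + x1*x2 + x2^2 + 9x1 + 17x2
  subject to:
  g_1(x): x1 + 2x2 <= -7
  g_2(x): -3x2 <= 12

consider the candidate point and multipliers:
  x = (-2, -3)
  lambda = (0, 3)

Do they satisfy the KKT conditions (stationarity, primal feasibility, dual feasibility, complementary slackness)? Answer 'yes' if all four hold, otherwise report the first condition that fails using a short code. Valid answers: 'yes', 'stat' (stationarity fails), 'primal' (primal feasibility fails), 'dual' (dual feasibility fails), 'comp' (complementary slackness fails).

Gradient of f: grad f(x) = Q x + c = (0, 9)
Constraint values g_i(x) = a_i^T x - b_i:
  g_1((-2, -3)) = -1
  g_2((-2, -3)) = -3
Stationarity residual: grad f(x) + sum_i lambda_i a_i = (0, 0)
  -> stationarity OK
Primal feasibility (all g_i <= 0): OK
Dual feasibility (all lambda_i >= 0): OK
Complementary slackness (lambda_i * g_i(x) = 0 for all i): FAILS

Verdict: the first failing condition is complementary_slackness -> comp.

comp


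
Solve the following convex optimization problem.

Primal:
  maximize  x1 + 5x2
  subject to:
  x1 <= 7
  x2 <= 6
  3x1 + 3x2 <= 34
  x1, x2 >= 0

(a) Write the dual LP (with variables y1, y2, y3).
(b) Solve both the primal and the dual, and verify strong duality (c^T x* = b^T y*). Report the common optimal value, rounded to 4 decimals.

The standard primal-dual pair for 'max c^T x s.t. A x <= b, x >= 0' is:
  Dual:  min b^T y  s.t.  A^T y >= c,  y >= 0.

So the dual LP is:
  minimize  7y1 + 6y2 + 34y3
  subject to:
    y1 + 3y3 >= 1
    y2 + 3y3 >= 5
    y1, y2, y3 >= 0

Solving the primal: x* = (5.3333, 6).
  primal value c^T x* = 35.3333.
Solving the dual: y* = (0, 4, 0.3333).
  dual value b^T y* = 35.3333.
Strong duality: c^T x* = b^T y*. Confirmed.

35.3333


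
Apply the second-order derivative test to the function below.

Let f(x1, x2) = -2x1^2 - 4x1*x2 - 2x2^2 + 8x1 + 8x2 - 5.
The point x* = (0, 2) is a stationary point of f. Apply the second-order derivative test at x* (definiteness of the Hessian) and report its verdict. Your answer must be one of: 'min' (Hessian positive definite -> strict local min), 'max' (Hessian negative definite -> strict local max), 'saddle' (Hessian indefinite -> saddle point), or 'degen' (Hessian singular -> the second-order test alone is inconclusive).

Compute the Hessian H = grad^2 f:
  H = [[-4, -4], [-4, -4]]
Verify stationarity: grad f(x*) = H x* + g = (0, 0).
Eigenvalues of H: -8, 0.
H has a zero eigenvalue (singular; negative semidefinite but not definite), so H is neither positive definite, negative definite, nor indefinite. The second-order test alone is inconclusive -> degen.
(Indeed, f is constant along the null direction of H through x*, so x* is not a strict local extremum.)

degen


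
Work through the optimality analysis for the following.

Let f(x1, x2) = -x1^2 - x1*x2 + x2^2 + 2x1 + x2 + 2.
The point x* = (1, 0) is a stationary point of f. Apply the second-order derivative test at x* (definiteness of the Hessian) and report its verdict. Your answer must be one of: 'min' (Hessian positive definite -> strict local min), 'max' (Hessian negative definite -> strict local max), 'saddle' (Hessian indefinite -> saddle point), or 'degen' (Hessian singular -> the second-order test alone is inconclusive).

Compute the Hessian H = grad^2 f:
  H = [[-2, -1], [-1, 2]]
Verify stationarity: grad f(x*) = H x* + g = (0, 0).
Eigenvalues of H: -2.2361, 2.2361.
Eigenvalues have mixed signs, so H is indefinite -> x* is a saddle point.

saddle


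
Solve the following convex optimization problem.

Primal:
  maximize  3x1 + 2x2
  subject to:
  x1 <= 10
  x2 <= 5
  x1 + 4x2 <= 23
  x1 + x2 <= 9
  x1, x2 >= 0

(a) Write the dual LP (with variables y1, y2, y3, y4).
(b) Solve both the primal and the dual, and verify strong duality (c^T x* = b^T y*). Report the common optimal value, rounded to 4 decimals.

The standard primal-dual pair for 'max c^T x s.t. A x <= b, x >= 0' is:
  Dual:  min b^T y  s.t.  A^T y >= c,  y >= 0.

So the dual LP is:
  minimize  10y1 + 5y2 + 23y3 + 9y4
  subject to:
    y1 + y3 + y4 >= 3
    y2 + 4y3 + y4 >= 2
    y1, y2, y3, y4 >= 0

Solving the primal: x* = (9, 0).
  primal value c^T x* = 27.
Solving the dual: y* = (0, 0, 0, 3).
  dual value b^T y* = 27.
Strong duality: c^T x* = b^T y*. Confirmed.

27


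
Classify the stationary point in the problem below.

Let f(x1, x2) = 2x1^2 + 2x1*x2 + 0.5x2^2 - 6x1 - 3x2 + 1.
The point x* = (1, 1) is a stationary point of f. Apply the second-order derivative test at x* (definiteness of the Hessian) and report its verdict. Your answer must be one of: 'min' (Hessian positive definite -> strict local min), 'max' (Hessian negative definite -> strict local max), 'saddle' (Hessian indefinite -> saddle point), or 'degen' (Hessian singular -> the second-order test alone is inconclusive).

Compute the Hessian H = grad^2 f:
  H = [[4, 2], [2, 1]]
Verify stationarity: grad f(x*) = H x* + g = (0, 0).
Eigenvalues of H: 0, 5.
H has a zero eigenvalue (singular; positive semidefinite but not definite), so H is neither positive definite, negative definite, nor indefinite. The second-order test alone is inconclusive -> degen.
(Indeed, f is constant along the null direction of H through x*, so x* is not a strict local extremum.)

degen


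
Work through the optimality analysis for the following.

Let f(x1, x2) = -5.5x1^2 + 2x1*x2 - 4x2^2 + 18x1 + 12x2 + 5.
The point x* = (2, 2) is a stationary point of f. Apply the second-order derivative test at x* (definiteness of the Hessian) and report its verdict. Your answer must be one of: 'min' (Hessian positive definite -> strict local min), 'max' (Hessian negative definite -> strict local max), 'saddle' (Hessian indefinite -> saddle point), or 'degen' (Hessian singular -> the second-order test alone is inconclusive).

Compute the Hessian H = grad^2 f:
  H = [[-11, 2], [2, -8]]
Verify stationarity: grad f(x*) = H x* + g = (0, 0).
Eigenvalues of H: -12, -7.
Both eigenvalues < 0, so H is negative definite -> x* is a strict local max.

max
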